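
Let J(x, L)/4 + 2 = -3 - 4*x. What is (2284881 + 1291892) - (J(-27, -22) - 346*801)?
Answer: 3853507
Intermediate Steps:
J(x, L) = -20 - 16*x (J(x, L) = -8 + 4*(-3 - 4*x) = -8 + (-12 - 16*x) = -20 - 16*x)
(2284881 + 1291892) - (J(-27, -22) - 346*801) = (2284881 + 1291892) - ((-20 - 16*(-27)) - 346*801) = 3576773 - ((-20 + 432) - 277146) = 3576773 - (412 - 277146) = 3576773 - 1*(-276734) = 3576773 + 276734 = 3853507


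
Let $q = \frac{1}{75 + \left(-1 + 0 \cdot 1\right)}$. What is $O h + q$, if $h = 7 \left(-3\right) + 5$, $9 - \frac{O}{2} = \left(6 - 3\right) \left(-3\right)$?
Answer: $- \frac{42623}{74} \approx -575.99$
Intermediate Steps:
$O = 36$ ($O = 18 - 2 \left(6 - 3\right) \left(-3\right) = 18 - 2 \cdot 3 \left(-3\right) = 18 - -18 = 18 + 18 = 36$)
$h = -16$ ($h = -21 + 5 = -16$)
$q = \frac{1}{74}$ ($q = \frac{1}{75 + \left(-1 + 0\right)} = \frac{1}{75 - 1} = \frac{1}{74} \approx 0.013514$)
$O h + q = 36 \left(-16\right) + \frac{1}{74} = -576 + \frac{1}{74} = - \frac{42623}{74}$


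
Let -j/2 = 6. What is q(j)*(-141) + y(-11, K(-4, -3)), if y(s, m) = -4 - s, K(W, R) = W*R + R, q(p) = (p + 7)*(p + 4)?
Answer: -5633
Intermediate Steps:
j = -12 (j = -2*6 = -12)
q(p) = (4 + p)*(7 + p) (q(p) = (7 + p)*(4 + p) = (4 + p)*(7 + p))
K(W, R) = R + R*W (K(W, R) = R*W + R = R + R*W)
q(j)*(-141) + y(-11, K(-4, -3)) = (28 + (-12)**2 + 11*(-12))*(-141) + (-4 - 1*(-11)) = (28 + 144 - 132)*(-141) + (-4 + 11) = 40*(-141) + 7 = -5640 + 7 = -5633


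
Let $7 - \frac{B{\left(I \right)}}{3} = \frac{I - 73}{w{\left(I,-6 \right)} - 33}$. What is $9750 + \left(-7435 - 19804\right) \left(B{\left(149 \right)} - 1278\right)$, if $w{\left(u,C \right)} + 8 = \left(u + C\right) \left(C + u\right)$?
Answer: $\frac{174740833269}{5102} \approx 3.4249 \cdot 10^{7}$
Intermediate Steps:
$w{\left(u,C \right)} = -8 + \left(C + u\right)^{2}$ ($w{\left(u,C \right)} = -8 + \left(u + C\right) \left(C + u\right) = -8 + \left(C + u\right) \left(C + u\right) = -8 + \left(C + u\right)^{2}$)
$B{\left(I \right)} = 21 - \frac{3 \left(-73 + I\right)}{-41 + \left(-6 + I\right)^{2}}$ ($B{\left(I \right)} = 21 - 3 \frac{I - 73}{\left(-8 + \left(-6 + I\right)^{2}\right) - 33} = 21 - 3 \frac{-73 + I}{-41 + \left(-6 + I\right)^{2}} = 21 - \frac{3 \left(-73 + I\right)}{-41 + \left(-6 + I\right)^{2}}$)
$9750 + \left(-7435 - 19804\right) \left(B{\left(149 \right)} - 1278\right) = 9750 + \left(-7435 - 19804\right) \left(\frac{3 \left(-214 - 149 + 7 \left(-6 + 149\right)^{2}\right)}{-41 + \left(-6 + 149\right)^{2}} - 1278\right) = 9750 - 27239 \left(\frac{3 \left(-214 - 149 + 7 \cdot 143^{2}\right)}{-41 + 143^{2}} - 1278\right) = 9750 - 27239 \left(\frac{3 \left(-214 - 149 + 7 \cdot 20449\right)}{-41 + 20449} - 1278\right) = 9750 - 27239 \left(\frac{3 \left(-214 - 149 + 143143\right)}{20408} - 1278\right) = 9750 - 27239 \left(3 \cdot \frac{1}{20408} \cdot 142780 - 1278\right) = 9750 - 27239 \left(\frac{107085}{5102} - 1278\right) = 9750 - - \frac{174691088769}{5102} = 9750 + \frac{174691088769}{5102} = \frac{174740833269}{5102}$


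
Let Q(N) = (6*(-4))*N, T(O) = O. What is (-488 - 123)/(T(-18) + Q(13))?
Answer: 611/330 ≈ 1.8515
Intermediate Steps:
Q(N) = -24*N
(-488 - 123)/(T(-18) + Q(13)) = (-488 - 123)/(-18 - 24*13) = -611/(-18 - 312) = -611/(-330) = -611*(-1/330) = 611/330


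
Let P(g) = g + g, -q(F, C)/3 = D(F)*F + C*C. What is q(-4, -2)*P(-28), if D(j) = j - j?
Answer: 672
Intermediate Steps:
D(j) = 0
q(F, C) = -3*C**2 (q(F, C) = -3*(0*F + C*C) = -3*(0 + C**2) = -3*C**2)
P(g) = 2*g
q(-4, -2)*P(-28) = (-3*(-2)**2)*(2*(-28)) = -3*4*(-56) = -12*(-56) = 672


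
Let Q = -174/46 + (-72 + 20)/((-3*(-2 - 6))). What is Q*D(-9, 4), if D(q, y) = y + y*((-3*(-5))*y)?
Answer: -100162/69 ≈ -1451.6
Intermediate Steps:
Q = -821/138 (Q = -174*1/46 - 52/((-3*(-8))) = -87/23 - 52/24 = -87/23 - 52*1/24 = -87/23 - 13/6 = -821/138 ≈ -5.9493)
D(q, y) = y + 15*y² (D(q, y) = y + y*(15*y) = y + 15*y²)
Q*D(-9, 4) = -1642*(1 + 15*4)/69 = -1642*(1 + 60)/69 = -1642*61/69 = -821/138*244 = -100162/69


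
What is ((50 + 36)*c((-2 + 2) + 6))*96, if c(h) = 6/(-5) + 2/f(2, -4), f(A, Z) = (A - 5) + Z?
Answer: -429312/35 ≈ -12266.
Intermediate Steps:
f(A, Z) = -5 + A + Z (f(A, Z) = (-5 + A) + Z = -5 + A + Z)
c(h) = -52/35 (c(h) = 6/(-5) + 2/(-5 + 2 - 4) = 6*(-1/5) + 2/(-7) = -6/5 + 2*(-1/7) = -6/5 - 2/7 = -52/35)
((50 + 36)*c((-2 + 2) + 6))*96 = ((50 + 36)*(-52/35))*96 = (86*(-52/35))*96 = -4472/35*96 = -429312/35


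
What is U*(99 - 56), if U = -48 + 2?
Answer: -1978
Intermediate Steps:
U = -46
U*(99 - 56) = -46*(99 - 56) = -46*43 = -1978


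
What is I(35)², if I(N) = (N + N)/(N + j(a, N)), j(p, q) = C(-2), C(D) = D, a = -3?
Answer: 4900/1089 ≈ 4.4995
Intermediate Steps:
j(p, q) = -2
I(N) = 2*N/(-2 + N) (I(N) = (N + N)/(N - 2) = (2*N)/(-2 + N) = 2*N/(-2 + N))
I(35)² = (2*35/(-2 + 35))² = (2*35/33)² = (2*35*(1/33))² = (70/33)² = 4900/1089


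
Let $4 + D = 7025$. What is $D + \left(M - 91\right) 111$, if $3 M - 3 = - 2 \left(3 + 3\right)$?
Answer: $-3413$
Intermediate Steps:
$D = 7021$ ($D = -4 + 7025 = 7021$)
$M = -3$ ($M = 1 + \frac{\left(-2\right) \left(3 + 3\right)}{3} = 1 + \frac{\left(-2\right) 6}{3} = 1 + \frac{1}{3} \left(-12\right) = 1 - 4 = -3$)
$D + \left(M - 91\right) 111 = 7021 + \left(-3 - 91\right) 111 = 7021 - 10434 = -3413$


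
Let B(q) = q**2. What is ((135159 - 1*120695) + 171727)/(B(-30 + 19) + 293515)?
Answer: 186191/293636 ≈ 0.63409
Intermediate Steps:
((135159 - 1*120695) + 171727)/(B(-30 + 19) + 293515) = ((135159 - 1*120695) + 171727)/((-30 + 19)**2 + 293515) = ((135159 - 120695) + 171727)/((-11)**2 + 293515) = (14464 + 171727)/(121 + 293515) = 186191/293636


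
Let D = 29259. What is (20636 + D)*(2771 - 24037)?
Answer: -1061067070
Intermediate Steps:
(20636 + D)*(2771 - 24037) = (20636 + 29259)*(2771 - 24037) = 49895*(-21266) = -1061067070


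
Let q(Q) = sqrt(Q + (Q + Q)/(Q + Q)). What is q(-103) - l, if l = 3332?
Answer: -3332 + I*sqrt(102) ≈ -3332.0 + 10.1*I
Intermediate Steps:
q(Q) = sqrt(1 + Q) (q(Q) = sqrt(Q + (2*Q)/((2*Q))) = sqrt(Q + (2*Q)*(1/(2*Q))) = sqrt(Q + 1) = sqrt(1 + Q))
q(-103) - l = sqrt(1 - 103) - 1*3332 = sqrt(-102) - 3332 = I*sqrt(102) - 3332 = -3332 + I*sqrt(102)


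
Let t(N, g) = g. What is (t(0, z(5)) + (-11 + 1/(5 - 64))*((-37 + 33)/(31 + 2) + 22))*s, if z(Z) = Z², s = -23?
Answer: 9674375/1947 ≈ 4968.9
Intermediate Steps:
(t(0, z(5)) + (-11 + 1/(5 - 64))*((-37 + 33)/(31 + 2) + 22))*s = (5² + (-11 + 1/(5 - 64))*((-37 + 33)/(31 + 2) + 22))*(-23) = (25 + (-11 + 1/(-59))*(-4/33 + 22))*(-23) = (25 + (-11 - 1/59)*(-4*1/33 + 22))*(-23) = (25 - 650*(-4/33 + 22)/59)*(-23) = (25 - 650/59*722/33)*(-23) = (25 - 469300/1947)*(-23) = -420625/1947*(-23) = 9674375/1947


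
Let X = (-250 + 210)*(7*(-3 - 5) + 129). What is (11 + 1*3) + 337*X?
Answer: -984026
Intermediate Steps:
X = -2920 (X = -40*(7*(-8) + 129) = -40*(-56 + 129) = -40*73 = -2920)
(11 + 1*3) + 337*X = (11 + 1*3) + 337*(-2920) = (11 + 3) - 984040 = 14 - 984040 = -984026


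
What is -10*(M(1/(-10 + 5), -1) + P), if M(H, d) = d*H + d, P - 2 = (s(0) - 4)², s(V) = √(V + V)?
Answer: -172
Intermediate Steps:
s(V) = √2*√V (s(V) = √(2*V) = √2*√V)
P = 18 (P = 2 + (√2*√0 - 4)² = 2 + (√2*0 - 4)² = 2 + (0 - 4)² = 2 + (-4)² = 2 + 16 = 18)
M(H, d) = d + H*d (M(H, d) = H*d + d = d + H*d)
-10*(M(1/(-10 + 5), -1) + P) = -10*(-(1 + 1/(-10 + 5)) + 18) = -10*(-(1 + 1/(-5)) + 18) = -10*(-(1 - ⅕) + 18) = -10*(-1*⅘ + 18) = -10*(-⅘ + 18) = -10*86/5 = -172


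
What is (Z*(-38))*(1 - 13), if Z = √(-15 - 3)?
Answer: 1368*I*√2 ≈ 1934.6*I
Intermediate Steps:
Z = 3*I*√2 (Z = √(-18) = 3*I*√2 ≈ 4.2426*I)
(Z*(-38))*(1 - 13) = ((3*I*√2)*(-38))*(1 - 13) = -114*I*√2*(-12) = 1368*I*√2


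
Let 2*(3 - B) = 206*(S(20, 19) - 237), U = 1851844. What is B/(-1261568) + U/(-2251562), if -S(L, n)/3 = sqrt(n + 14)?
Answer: -597799191515/710124642304 - 309*sqrt(33)/1261568 ≈ -0.84323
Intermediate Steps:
S(L, n) = -3*sqrt(14 + n) (S(L, n) = -3*sqrt(n + 14) = -3*sqrt(14 + n))
B = 24414 + 309*sqrt(33) (B = 3 - 103*(-3*sqrt(14 + 19) - 237) = 3 - 103*(-3*sqrt(33) - 237) = 3 - 103*(-237 - 3*sqrt(33)) = 3 - (-48822 - 618*sqrt(33))/2 = 3 + (24411 + 309*sqrt(33)) = 24414 + 309*sqrt(33) ≈ 26189.)
B/(-1261568) + U/(-2251562) = (24414 + 309*sqrt(33))/(-1261568) + 1851844/(-2251562) = (24414 + 309*sqrt(33))*(-1/1261568) + 1851844*(-1/2251562) = (-12207/630784 - 309*sqrt(33)/1261568) - 925922/1125781 = -597799191515/710124642304 - 309*sqrt(33)/1261568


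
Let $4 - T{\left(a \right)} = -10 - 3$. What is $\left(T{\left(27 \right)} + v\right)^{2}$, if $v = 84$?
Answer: $10201$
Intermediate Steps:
$T{\left(a \right)} = 17$ ($T{\left(a \right)} = 4 - \left(-10 - 3\right) = 4 - -13 = 4 + 13 = 17$)
$\left(T{\left(27 \right)} + v\right)^{2} = \left(17 + 84\right)^{2} = 101^{2} = 10201$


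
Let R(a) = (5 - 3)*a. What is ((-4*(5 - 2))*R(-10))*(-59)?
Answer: -14160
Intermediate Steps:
R(a) = 2*a
((-4*(5 - 2))*R(-10))*(-59) = ((-4*(5 - 2))*(2*(-10)))*(-59) = (-4*3*(-20))*(-59) = -12*(-20)*(-59) = 240*(-59) = -14160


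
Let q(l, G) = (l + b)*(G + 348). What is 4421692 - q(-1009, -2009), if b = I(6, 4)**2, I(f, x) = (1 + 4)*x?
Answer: 3410143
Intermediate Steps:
I(f, x) = 5*x
b = 400 (b = (5*4)**2 = 20**2 = 400)
q(l, G) = (348 + G)*(400 + l) (q(l, G) = (l + 400)*(G + 348) = (400 + l)*(348 + G) = (348 + G)*(400 + l))
4421692 - q(-1009, -2009) = 4421692 - (139200 + 348*(-1009) + 400*(-2009) - 2009*(-1009)) = 4421692 - (139200 - 351132 - 803600 + 2027081) = 4421692 - 1*1011549 = 4421692 - 1011549 = 3410143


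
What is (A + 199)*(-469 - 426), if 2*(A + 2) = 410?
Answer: -359790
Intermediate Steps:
A = 203 (A = -2 + (½)*410 = -2 + 205 = 203)
(A + 199)*(-469 - 426) = (203 + 199)*(-469 - 426) = 402*(-895) = -359790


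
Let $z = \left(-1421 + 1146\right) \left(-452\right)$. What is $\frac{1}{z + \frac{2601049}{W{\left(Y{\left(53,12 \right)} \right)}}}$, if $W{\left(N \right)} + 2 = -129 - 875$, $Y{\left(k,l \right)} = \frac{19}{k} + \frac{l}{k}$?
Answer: $\frac{1006}{122444751} \approx 8.216 \cdot 10^{-6}$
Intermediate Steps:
$z = 124300$ ($z = \left(-275\right) \left(-452\right) = 124300$)
$W{\left(N \right)} = -1006$ ($W{\left(N \right)} = -2 - 1004 = -1006$)
$\frac{1}{z + \frac{2601049}{W{\left(Y{\left(53,12 \right)} \right)}}} = \frac{1}{124300 + \frac{2601049}{-1006}} = \frac{1}{124300 + 2601049 \left(- \frac{1}{1006}\right)} = \frac{1}{124300 - \frac{2601049}{1006}} = \frac{1}{\frac{122444751}{1006}} = \frac{1006}{122444751}$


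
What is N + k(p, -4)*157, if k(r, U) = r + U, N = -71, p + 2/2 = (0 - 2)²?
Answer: -228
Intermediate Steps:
p = 3 (p = -1 + (0 - 2)² = -1 + (-2)² = -1 + 4 = 3)
k(r, U) = U + r
N + k(p, -4)*157 = -71 + (-4 + 3)*157 = -71 - 1*157 = -71 - 157 = -228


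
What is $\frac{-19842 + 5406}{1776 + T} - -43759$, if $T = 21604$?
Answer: $\frac{255767746}{5845} \approx 43758.0$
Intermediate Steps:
$\frac{-19842 + 5406}{1776 + T} - -43759 = \frac{-19842 + 5406}{1776 + 21604} - -43759 = - \frac{14436}{23380} + 43759 = \left(-14436\right) \frac{1}{23380} + 43759 = - \frac{3609}{5845} + 43759 = \frac{255767746}{5845}$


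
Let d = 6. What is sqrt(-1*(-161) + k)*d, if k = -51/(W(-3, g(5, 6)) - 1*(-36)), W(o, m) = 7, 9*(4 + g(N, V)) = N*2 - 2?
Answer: 12*sqrt(73874)/43 ≈ 75.851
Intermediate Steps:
g(N, V) = -38/9 + 2*N/9 (g(N, V) = -4 + (N*2 - 2)/9 = -4 + (2*N - 2)/9 = -4 + (-2 + 2*N)/9 = -4 + (-2/9 + 2*N/9) = -38/9 + 2*N/9)
k = -51/43 (k = -51/(7 - 1*(-36)) = -51/(7 + 36) = -51/43 ≈ -1.1860)
sqrt(-1*(-161) + k)*d = sqrt(-1*(-161) - 51/43)*6 = sqrt(161 - 51/43)*6 = sqrt(6872/43)*6 = (2*sqrt(73874)/43)*6 = 12*sqrt(73874)/43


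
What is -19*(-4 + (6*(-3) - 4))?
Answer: 494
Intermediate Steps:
-19*(-4 + (6*(-3) - 4)) = -19*(-4 + (-18 - 4)) = -19*(-4 - 22) = -19*(-26) = 494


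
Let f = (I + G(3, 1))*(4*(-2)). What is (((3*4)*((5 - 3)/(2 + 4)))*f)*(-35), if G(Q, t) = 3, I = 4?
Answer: 7840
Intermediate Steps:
f = -56 (f = (4 + 3)*(4*(-2)) = 7*(-8) = -56)
(((3*4)*((5 - 3)/(2 + 4)))*f)*(-35) = (((3*4)*((5 - 3)/(2 + 4)))*(-56))*(-35) = ((12*(2/6))*(-56))*(-35) = ((12*(2*(⅙)))*(-56))*(-35) = ((12*(⅓))*(-56))*(-35) = (4*(-56))*(-35) = -224*(-35) = 7840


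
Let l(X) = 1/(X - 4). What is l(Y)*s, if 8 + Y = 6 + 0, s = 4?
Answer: -2/3 ≈ -0.66667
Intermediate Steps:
Y = -2 (Y = -8 + (6 + 0) = -8 + 6 = -2)
l(X) = 1/(-4 + X)
l(Y)*s = 4/(-4 - 2) = 4/(-6) = -1/6*4 = -2/3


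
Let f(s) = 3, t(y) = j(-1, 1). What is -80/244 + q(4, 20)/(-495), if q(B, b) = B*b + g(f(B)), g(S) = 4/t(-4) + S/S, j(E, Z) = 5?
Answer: -74449/150975 ≈ -0.49312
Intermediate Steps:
t(y) = 5
g(S) = 9/5 (g(S) = 4/5 + S/S = 4*(⅕) + 1 = ⅘ + 1 = 9/5)
q(B, b) = 9/5 + B*b (q(B, b) = B*b + 9/5 = 9/5 + B*b)
-80/244 + q(4, 20)/(-495) = -80/244 + (9/5 + 4*20)/(-495) = -80*1/244 + (9/5 + 80)*(-1/495) = -20/61 + (409/5)*(-1/495) = -20/61 - 409/2475 = -74449/150975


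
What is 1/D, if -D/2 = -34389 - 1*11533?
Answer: 1/91844 ≈ 1.0888e-5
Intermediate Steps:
D = 91844 (D = -2*(-34389 - 1*11533) = -2*(-34389 - 11533) = -2*(-45922) = 91844)
1/D = 1/91844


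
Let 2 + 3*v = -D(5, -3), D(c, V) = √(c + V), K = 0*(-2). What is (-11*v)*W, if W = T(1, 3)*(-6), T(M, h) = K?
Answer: 0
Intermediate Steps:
K = 0
D(c, V) = √(V + c)
T(M, h) = 0
v = -⅔ - √2/3 (v = -⅔ + (-√(-3 + 5))/3 = -⅔ + (-√2)/3 = -⅔ - √2/3 ≈ -1.1381)
W = 0 (W = 0*(-6) = 0)
(-11*v)*W = -11*(-⅔ - √2/3)*0 = (22/3 + 11*√2/3)*0 = 0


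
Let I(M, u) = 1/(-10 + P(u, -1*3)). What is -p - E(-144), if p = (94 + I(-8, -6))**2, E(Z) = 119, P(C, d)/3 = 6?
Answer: -574625/64 ≈ -8978.5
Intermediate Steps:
P(C, d) = 18 (P(C, d) = 3*6 = 18)
I(M, u) = 1/8 (I(M, u) = 1/(-10 + 18) = 1/8)
p = 567009/64 (p = (94 + 1/8)**2 = (753/8)**2 = 567009/64 ≈ 8859.5)
-p - E(-144) = -1*567009/64 - 1*119 = -567009/64 - 119 = -574625/64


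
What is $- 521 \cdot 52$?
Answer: $-27092$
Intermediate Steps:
$- 521 \cdot 52 = \left(-1\right) 27092 = -27092$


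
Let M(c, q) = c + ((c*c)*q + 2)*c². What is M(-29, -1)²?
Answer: 497910874384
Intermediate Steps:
M(c, q) = c + c²*(2 + q*c²) (M(c, q) = c + (c²*q + 2)*c² = c + (q*c² + 2)*c² = c + (2 + q*c²)*c² = c + c²*(2 + q*c²))
M(-29, -1)² = (-29*(1 + 2*(-29) - 1*(-29)³))² = (-29*(1 - 58 - 1*(-24389)))² = (-29*(1 - 58 + 24389))² = (-29*24332)² = (-705628)² = 497910874384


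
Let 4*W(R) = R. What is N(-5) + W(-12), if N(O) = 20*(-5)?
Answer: -103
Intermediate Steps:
N(O) = -100
W(R) = R/4
N(-5) + W(-12) = -100 + (¼)*(-12) = -100 - 3 = -103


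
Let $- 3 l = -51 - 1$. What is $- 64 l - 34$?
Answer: $- \frac{3430}{3} \approx -1143.3$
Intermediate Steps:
$l = \frac{52}{3}$ ($l = - \frac{-51 - 1}{3} = \left(- \frac{1}{3}\right) \left(-52\right) = \frac{52}{3} \approx 17.333$)
$- 64 l - 34 = \left(-64\right) \frac{52}{3} - 34 = - \frac{3328}{3} - 34 = - \frac{3430}{3}$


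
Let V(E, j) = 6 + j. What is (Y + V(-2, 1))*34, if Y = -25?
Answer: -612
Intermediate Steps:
(Y + V(-2, 1))*34 = (-25 + (6 + 1))*34 = (-25 + 7)*34 = -18*34 = -612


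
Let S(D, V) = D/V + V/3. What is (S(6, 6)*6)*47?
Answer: 846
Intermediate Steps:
S(D, V) = V/3 + D/V (S(D, V) = D/V + V*(1/3) = D/V + V/3 = V/3 + D/V)
(S(6, 6)*6)*47 = (((1/3)*6 + 6/6)*6)*47 = ((2 + 6*(1/6))*6)*47 = ((2 + 1)*6)*47 = (3*6)*47 = 18*47 = 846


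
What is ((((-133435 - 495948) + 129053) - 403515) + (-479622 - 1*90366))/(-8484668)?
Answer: 1473833/8484668 ≈ 0.17371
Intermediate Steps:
((((-133435 - 495948) + 129053) - 403515) + (-479622 - 1*90366))/(-8484668) = (((-629383 + 129053) - 403515) + (-479622 - 90366))*(-1/8484668) = ((-500330 - 403515) - 569988)*(-1/8484668) = (-903845 - 569988)*(-1/8484668) = -1473833*(-1/8484668) = 1473833/8484668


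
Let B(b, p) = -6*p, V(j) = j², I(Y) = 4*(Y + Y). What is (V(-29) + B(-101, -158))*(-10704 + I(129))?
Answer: -17303208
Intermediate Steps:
I(Y) = 8*Y (I(Y) = 4*(2*Y) = 8*Y)
(V(-29) + B(-101, -158))*(-10704 + I(129)) = ((-29)² - 6*(-158))*(-10704 + 8*129) = (841 + 948)*(-10704 + 1032) = 1789*(-9672) = -17303208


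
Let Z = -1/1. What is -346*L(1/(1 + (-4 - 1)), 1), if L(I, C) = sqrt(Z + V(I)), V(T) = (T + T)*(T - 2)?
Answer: -173*sqrt(2)/2 ≈ -122.33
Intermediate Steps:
V(T) = 2*T*(-2 + T) (V(T) = (2*T)*(-2 + T) = 2*T*(-2 + T))
Z = -1 (Z = -1*1 = -1)
L(I, C) = sqrt(-1 + 2*I*(-2 + I))
-346*L(1/(1 + (-4 - 1)), 1) = -346*sqrt(-1 + 2*(-2 + 1/(1 + (-4 - 1)))/(1 + (-4 - 1))) = -346*sqrt(-1 + 2*(-2 + 1/(1 - 5))/(1 - 5)) = -346*sqrt(-1 + 2*(-2 + 1/(-4))/(-4)) = -346*sqrt(-1 + 2*(-1/4)*(-2 - 1/4)) = -346*sqrt(-1 + 2*(-1/4)*(-9/4)) = -346*sqrt(-1 + 9/8) = -173*sqrt(2)/2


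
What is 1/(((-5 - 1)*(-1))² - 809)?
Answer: -1/773 ≈ -0.0012937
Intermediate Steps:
1/(((-5 - 1)*(-1))² - 809) = 1/((-6*(-1))² - 809) = 1/(6² - 809) = 1/(36 - 809) = 1/(-773) = -1/773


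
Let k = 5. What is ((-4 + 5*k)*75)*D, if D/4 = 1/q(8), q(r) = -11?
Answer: -6300/11 ≈ -572.73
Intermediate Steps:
D = -4/11 (D = 4/(-11) = 4*(-1/11) = -4/11 ≈ -0.36364)
((-4 + 5*k)*75)*D = ((-4 + 5*5)*75)*(-4/11) = ((-4 + 25)*75)*(-4/11) = (21*75)*(-4/11) = 1575*(-4/11) = -6300/11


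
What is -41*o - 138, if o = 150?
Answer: -6288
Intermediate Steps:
-41*o - 138 = -41*150 - 138 = -6150 - 138 = -6288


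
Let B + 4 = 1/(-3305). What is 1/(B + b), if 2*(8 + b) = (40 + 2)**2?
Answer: 3305/2875349 ≈ 0.0011494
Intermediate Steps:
B = -13221/3305 (B = -4 + 1/(-3305) = -4 - 1/3305 = -13221/3305 ≈ -4.0003)
b = 874 (b = -8 + (40 + 2)**2/2 = -8 + (1/2)*42**2 = -8 + (1/2)*1764 = -8 + 882 = 874)
1/(B + b) = 1/(-13221/3305 + 874) = 1/(2875349/3305) = 3305/2875349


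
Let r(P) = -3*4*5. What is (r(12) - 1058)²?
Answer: 1249924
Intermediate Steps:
r(P) = -60 (r(P) = -12*5 = -60)
(r(12) - 1058)² = (-60 - 1058)² = (-1118)² = 1249924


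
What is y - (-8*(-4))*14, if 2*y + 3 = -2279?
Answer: -1589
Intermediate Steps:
y = -1141 (y = -3/2 + (½)*(-2279) = -3/2 - 2279/2 = -1141)
y - (-8*(-4))*14 = -1141 - (-8*(-4))*14 = -1141 - 32*14 = -1141 - 1*448 = -1141 - 448 = -1589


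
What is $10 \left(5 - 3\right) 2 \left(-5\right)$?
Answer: $-200$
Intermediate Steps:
$10 \left(5 - 3\right) 2 \left(-5\right) = 10 \cdot 2 \cdot 2 \left(-5\right) = 10 \cdot 4 \left(-5\right) = 10 \left(-20\right) = -200$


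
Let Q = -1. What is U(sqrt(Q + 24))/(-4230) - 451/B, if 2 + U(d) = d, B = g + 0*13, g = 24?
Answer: -317947/16920 - sqrt(23)/4230 ≈ -18.792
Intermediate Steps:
B = 24 (B = 24 + 0*13 = 24 + 0 = 24)
U(d) = -2 + d
U(sqrt(Q + 24))/(-4230) - 451/B = (-2 + sqrt(-1 + 24))/(-4230) - 451/24 = (-2 + sqrt(23))*(-1/4230) - 451*1/24 = (1/2115 - sqrt(23)/4230) - 451/24 = -317947/16920 - sqrt(23)/4230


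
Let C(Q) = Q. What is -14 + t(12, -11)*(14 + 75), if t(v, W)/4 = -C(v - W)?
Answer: -8202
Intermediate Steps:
t(v, W) = -4*v + 4*W (t(v, W) = 4*(-(v - W)) = 4*(W - v) = -4*v + 4*W)
-14 + t(12, -11)*(14 + 75) = -14 + (-4*12 + 4*(-11))*(14 + 75) = -14 + (-48 - 44)*89 = -14 - 92*89 = -14 - 8188 = -8202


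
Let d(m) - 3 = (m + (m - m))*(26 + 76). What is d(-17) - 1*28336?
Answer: -30067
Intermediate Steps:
d(m) = 3 + 102*m (d(m) = 3 + (m + (m - m))*(26 + 76) = 3 + (m + 0)*102 = 3 + m*102 = 3 + 102*m)
d(-17) - 1*28336 = (3 + 102*(-17)) - 1*28336 = (3 - 1734) - 28336 = -1731 - 28336 = -30067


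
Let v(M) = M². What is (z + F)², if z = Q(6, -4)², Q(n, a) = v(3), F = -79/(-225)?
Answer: 335036416/50625 ≈ 6618.0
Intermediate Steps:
F = 79/225 (F = -79*(-1/225) = 79/225 ≈ 0.35111)
Q(n, a) = 9 (Q(n, a) = 3² = 9)
z = 81 (z = 9² = 81)
(z + F)² = (81 + 79/225)² = (18304/225)² = 335036416/50625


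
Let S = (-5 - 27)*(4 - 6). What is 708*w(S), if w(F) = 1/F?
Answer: 177/16 ≈ 11.063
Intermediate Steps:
S = 64 (S = -32*(-2) = 64)
708*w(S) = 708/64 = 708*(1/64) = 177/16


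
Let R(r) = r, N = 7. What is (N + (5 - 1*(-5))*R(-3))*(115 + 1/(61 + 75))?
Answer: -359743/136 ≈ -2645.2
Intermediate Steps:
(N + (5 - 1*(-5))*R(-3))*(115 + 1/(61 + 75)) = (7 + (5 - 1*(-5))*(-3))*(115 + 1/(61 + 75)) = (7 + (5 + 5)*(-3))*(115 + 1/136) = (7 + 10*(-3))*(115 + 1/136) = (7 - 30)*(15641/136) = -23*15641/136 = -359743/136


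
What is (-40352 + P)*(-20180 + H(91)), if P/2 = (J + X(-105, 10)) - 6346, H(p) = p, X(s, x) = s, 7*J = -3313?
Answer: 7621846956/7 ≈ 1.0888e+9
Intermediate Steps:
J = -3313/7 (J = (⅐)*(-3313) = -3313/7 ≈ -473.29)
P = -96940/7 (P = 2*((-3313/7 - 105) - 6346) = 2*(-4048/7 - 6346) = 2*(-48470/7) = -96940/7 ≈ -13849.)
(-40352 + P)*(-20180 + H(91)) = (-40352 - 96940/7)*(-20180 + 91) = -379404/7*(-20089) = 7621846956/7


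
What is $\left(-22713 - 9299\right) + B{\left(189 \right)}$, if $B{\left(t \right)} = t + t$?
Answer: $-31634$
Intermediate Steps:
$B{\left(t \right)} = 2 t$
$\left(-22713 - 9299\right) + B{\left(189 \right)} = \left(-22713 - 9299\right) + 2 \cdot 189 = -32012 + 378 = -31634$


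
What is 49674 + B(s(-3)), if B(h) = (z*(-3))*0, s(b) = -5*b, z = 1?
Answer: 49674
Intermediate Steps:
B(h) = 0 (B(h) = (1*(-3))*0 = -3*0 = 0)
49674 + B(s(-3)) = 49674 + 0 = 49674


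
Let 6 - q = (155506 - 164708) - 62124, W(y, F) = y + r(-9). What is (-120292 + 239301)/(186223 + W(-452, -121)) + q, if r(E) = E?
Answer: 13250893993/185762 ≈ 71333.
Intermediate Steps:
W(y, F) = -9 + y (W(y, F) = y - 9 = -9 + y)
q = 71332 (q = 6 - ((155506 - 164708) - 62124) = 6 - (-9202 - 62124) = 6 - 1*(-71326) = 6 + 71326 = 71332)
(-120292 + 239301)/(186223 + W(-452, -121)) + q = (-120292 + 239301)/(186223 + (-9 - 452)) + 71332 = 119009/(186223 - 461) + 71332 = 119009/185762 + 71332 = 13250893993/185762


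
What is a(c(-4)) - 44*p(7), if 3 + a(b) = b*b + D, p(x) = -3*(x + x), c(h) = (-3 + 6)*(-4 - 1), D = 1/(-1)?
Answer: 2069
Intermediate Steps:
D = -1
c(h) = -15 (c(h) = 3*(-5) = -15)
p(x) = -6*x
a(b) = -4 + b**2 (a(b) = -3 + (b*b - 1) = -3 + (b**2 - 1) = -3 + (-1 + b**2) = -4 + b**2)
a(c(-4)) - 44*p(7) = (-4 + (-15)**2) - (-264)*7 = (-4 + 225) - 44*(-42) = 221 + 1848 = 2069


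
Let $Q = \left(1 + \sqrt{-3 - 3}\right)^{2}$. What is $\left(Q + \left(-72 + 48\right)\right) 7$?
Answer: $-203 + 14 i \sqrt{6} \approx -203.0 + 34.293 i$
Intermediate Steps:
$Q = \left(1 + i \sqrt{6}\right)^{2}$ ($Q = \left(1 + \sqrt{-6}\right)^{2} = \left(1 + i \sqrt{6}\right)^{2} \approx -5.0 + 4.899 i$)
$\left(Q + \left(-72 + 48\right)\right) 7 = \left(\left(1 + i \sqrt{6}\right)^{2} + \left(-72 + 48\right)\right) 7 = \left(\left(1 + i \sqrt{6}\right)^{2} - 24\right) 7 = \left(-24 + \left(1 + i \sqrt{6}\right)^{2}\right) 7 = -168 + 7 \left(1 + i \sqrt{6}\right)^{2}$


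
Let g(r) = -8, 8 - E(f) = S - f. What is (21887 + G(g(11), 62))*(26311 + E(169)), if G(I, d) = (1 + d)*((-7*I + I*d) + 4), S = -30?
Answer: -147996958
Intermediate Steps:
E(f) = 38 + f (E(f) = 8 - (-30 - f) = 8 + (30 + f) = 38 + f)
G(I, d) = (1 + d)*(4 - 7*I + I*d)
(21887 + G(g(11), 62))*(26311 + E(169)) = (21887 + (4 - 7*(-8) + 4*62 - 8*62**2 - 6*(-8)*62))*(26311 + (38 + 169)) = (21887 + (4 + 56 + 248 - 8*3844 + 2976))*(26311 + 207) = (21887 + (4 + 56 + 248 - 30752 + 2976))*26518 = (21887 - 27468)*26518 = -5581*26518 = -147996958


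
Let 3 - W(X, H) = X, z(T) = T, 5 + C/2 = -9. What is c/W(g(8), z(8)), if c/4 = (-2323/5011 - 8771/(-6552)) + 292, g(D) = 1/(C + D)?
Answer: 13736708870/35763507 ≈ 384.10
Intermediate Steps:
C = -28 (C = -10 + 2*(-9) = -10 - 18 = -28)
g(D) = 1/(-28 + D)
W(X, H) = 3 - X
c = 1373670887/1172574 (c = 4*((-2323/5011 - 8771/(-6552)) + 292) = 4*((-2323*1/5011 - 8771*(-1/6552)) + 292) = 4*((-2323/5011 + 1253/936) + 292) = 4*(4104455/4690296 + 292) = 4*(1373670887/4690296) = 1373670887/1172574 ≈ 1171.5)
c/W(g(8), z(8)) = 1373670887/(1172574*(3 - 1/(-28 + 8))) = 1373670887/(1172574*(3 - 1/(-20))) = 1373670887/(1172574*(3 - 1*(-1/20))) = 1373670887/(1172574*(3 + 1/20)) = 1373670887/(1172574*(61/20)) = (1373670887/1172574)*(20/61) = 13736708870/35763507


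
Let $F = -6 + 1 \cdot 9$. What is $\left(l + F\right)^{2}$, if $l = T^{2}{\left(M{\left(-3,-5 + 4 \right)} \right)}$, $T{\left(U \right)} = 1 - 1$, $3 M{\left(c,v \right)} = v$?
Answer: $9$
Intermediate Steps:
$M{\left(c,v \right)} = \frac{v}{3}$
$T{\left(U \right)} = 0$ ($T{\left(U \right)} = 1 - 1 = 0$)
$F = 3$ ($F = -6 + 9 = 3$)
$l = 0$ ($l = 0^{2} = 0$)
$\left(l + F\right)^{2} = \left(0 + 3\right)^{2} = 3^{2} = 9$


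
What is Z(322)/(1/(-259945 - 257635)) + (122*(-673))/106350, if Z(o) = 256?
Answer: -7045713065053/53175 ≈ -1.3250e+8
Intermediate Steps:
Z(322)/(1/(-259945 - 257635)) + (122*(-673))/106350 = 256/(1/(-259945 - 257635)) + (122*(-673))/106350 = 256/(1/(-517580)) - 82106*1/106350 = 256/(-1/517580) - 41053/53175 = 256*(-517580) - 41053/53175 = -132500480 - 41053/53175 = -7045713065053/53175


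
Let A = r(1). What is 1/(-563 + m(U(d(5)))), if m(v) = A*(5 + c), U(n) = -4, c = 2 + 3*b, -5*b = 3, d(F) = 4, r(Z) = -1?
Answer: -5/2841 ≈ -0.0017599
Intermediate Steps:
b = -⅗ (b = -⅕*3 = -⅗ ≈ -0.60000)
c = ⅕ (c = 2 + 3*(-⅗) = 2 - 9/5 = ⅕ ≈ 0.20000)
A = -1
m(v) = -26/5 (m(v) = -(5 + ⅕) = -1*26/5 = -26/5)
1/(-563 + m(U(d(5)))) = 1/(-563 - 26/5) = 1/(-2841/5) = -5/2841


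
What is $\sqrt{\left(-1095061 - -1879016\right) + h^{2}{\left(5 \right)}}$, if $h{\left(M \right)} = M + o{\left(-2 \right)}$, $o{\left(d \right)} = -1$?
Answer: $\sqrt{783971} \approx 885.42$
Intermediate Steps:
$h{\left(M \right)} = -1 + M$ ($h{\left(M \right)} = M - 1 = -1 + M$)
$\sqrt{\left(-1095061 - -1879016\right) + h^{2}{\left(5 \right)}} = \sqrt{\left(-1095061 - -1879016\right) + \left(-1 + 5\right)^{2}} = \sqrt{\left(-1095061 + 1879016\right) + 4^{2}} = \sqrt{783955 + 16} = \sqrt{783971}$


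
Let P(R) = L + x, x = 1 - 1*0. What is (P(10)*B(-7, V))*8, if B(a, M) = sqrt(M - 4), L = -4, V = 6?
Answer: -24*sqrt(2) ≈ -33.941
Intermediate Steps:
x = 1 (x = 1 + 0 = 1)
P(R) = -3 (P(R) = -4 + 1 = -3)
B(a, M) = sqrt(-4 + M)
(P(10)*B(-7, V))*8 = -3*sqrt(-4 + 6)*8 = -3*sqrt(2)*8 = -24*sqrt(2)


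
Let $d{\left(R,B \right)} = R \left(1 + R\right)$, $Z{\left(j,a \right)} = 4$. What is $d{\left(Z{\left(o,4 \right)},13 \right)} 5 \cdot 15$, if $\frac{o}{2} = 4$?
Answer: $1500$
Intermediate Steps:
$o = 8$ ($o = 2 \cdot 4 = 8$)
$d{\left(Z{\left(o,4 \right)},13 \right)} 5 \cdot 15 = 4 \left(1 + 4\right) 5 \cdot 15 = 4 \cdot 5 \cdot 75 = 20 \cdot 75 = 1500$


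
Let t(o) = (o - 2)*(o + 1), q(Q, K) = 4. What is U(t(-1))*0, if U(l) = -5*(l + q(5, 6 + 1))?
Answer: 0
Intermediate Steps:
t(o) = (1 + o)*(-2 + o) (t(o) = (-2 + o)*(1 + o) = (1 + o)*(-2 + o))
U(l) = -20 - 5*l (U(l) = -5*(l + 4) = -5*(4 + l) = -20 - 5*l)
U(t(-1))*0 = (-20 - 5*(-2 + (-1)**2 - 1*(-1)))*0 = (-20 - 5*(-2 + 1 + 1))*0 = (-20 - 5*0)*0 = (-20 + 0)*0 = -20*0 = 0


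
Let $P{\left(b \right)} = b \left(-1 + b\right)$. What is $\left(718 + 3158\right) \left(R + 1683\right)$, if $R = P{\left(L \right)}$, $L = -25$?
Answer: $9042708$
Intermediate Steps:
$R = 650$ ($R = - 25 \left(-1 - 25\right) = \left(-25\right) \left(-26\right) = 650$)
$\left(718 + 3158\right) \left(R + 1683\right) = \left(718 + 3158\right) \left(650 + 1683\right) = 3876 \cdot 2333 = 9042708$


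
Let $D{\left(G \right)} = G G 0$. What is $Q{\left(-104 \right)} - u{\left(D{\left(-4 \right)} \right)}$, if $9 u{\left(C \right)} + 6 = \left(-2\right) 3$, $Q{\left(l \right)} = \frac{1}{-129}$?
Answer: $\frac{57}{43} \approx 1.3256$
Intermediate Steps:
$Q{\left(l \right)} = - \frac{1}{129}$
$D{\left(G \right)} = 0$ ($D{\left(G \right)} = G^{2} \cdot 0 = 0$)
$u{\left(C \right)} = - \frac{4}{3}$ ($u{\left(C \right)} = - \frac{2}{3} + \frac{\left(-2\right) 3}{9} = - \frac{2}{3} + \frac{1}{9} \left(-6\right) = - \frac{2}{3} - \frac{2}{3} = - \frac{4}{3}$)
$Q{\left(-104 \right)} - u{\left(D{\left(-4 \right)} \right)} = - \frac{1}{129} - - \frac{4}{3} = - \frac{1}{129} + \frac{4}{3} = \frac{57}{43}$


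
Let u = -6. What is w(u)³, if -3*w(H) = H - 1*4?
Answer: 1000/27 ≈ 37.037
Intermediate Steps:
w(H) = 4/3 - H/3 (w(H) = -(H - 1*4)/3 = -(H - 4)/3 = -(-4 + H)/3 = 4/3 - H/3)
w(u)³ = (4/3 - ⅓*(-6))³ = (4/3 + 2)³ = (10/3)³ = 1000/27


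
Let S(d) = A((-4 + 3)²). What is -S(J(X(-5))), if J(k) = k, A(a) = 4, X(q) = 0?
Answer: -4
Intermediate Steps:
S(d) = 4
-S(J(X(-5))) = -1*4 = -4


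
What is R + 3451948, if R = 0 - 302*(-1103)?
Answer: 3785054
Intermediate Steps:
R = 333106 (R = 0 + 333106 = 333106)
R + 3451948 = 333106 + 3451948 = 3785054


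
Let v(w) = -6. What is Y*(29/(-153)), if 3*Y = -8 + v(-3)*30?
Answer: 5452/459 ≈ 11.878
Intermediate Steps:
Y = -188/3 (Y = (-8 - 6*30)/3 = (-8 - 180)/3 = (⅓)*(-188) = -188/3 ≈ -62.667)
Y*(29/(-153)) = -5452/(3*(-153)) = -5452*(-1)/(3*153) = -188/3*(-29/153) = 5452/459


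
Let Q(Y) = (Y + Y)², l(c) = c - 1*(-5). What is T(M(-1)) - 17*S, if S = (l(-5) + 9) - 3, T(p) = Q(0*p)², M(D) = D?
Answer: -102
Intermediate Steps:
l(c) = 5 + c (l(c) = c + 5 = 5 + c)
Q(Y) = 4*Y² (Q(Y) = (2*Y)² = 4*Y²)
T(p) = 0 (T(p) = (4*(0*p)²)² = (4*0²)² = (4*0)² = 0² = 0)
S = 6 (S = ((5 - 5) + 9) - 3 = (0 + 9) - 3 = 9 - 3 = 6)
T(M(-1)) - 17*S = 0 - 17*6 = 0 - 102 = -102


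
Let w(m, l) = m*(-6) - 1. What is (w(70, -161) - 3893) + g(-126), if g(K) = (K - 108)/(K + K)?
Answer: -60383/14 ≈ -4313.1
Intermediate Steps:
w(m, l) = -1 - 6*m (w(m, l) = -6*m - 1 = -1 - 6*m)
g(K) = (-108 + K)/(2*K) (g(K) = (-108 + K)/((2*K)) = (-108 + K)*(1/(2*K)) = (-108 + K)/(2*K))
(w(70, -161) - 3893) + g(-126) = ((-1 - 6*70) - 3893) + (½)*(-108 - 126)/(-126) = ((-1 - 420) - 3893) + (½)*(-1/126)*(-234) = (-421 - 3893) + 13/14 = -4314 + 13/14 = -60383/14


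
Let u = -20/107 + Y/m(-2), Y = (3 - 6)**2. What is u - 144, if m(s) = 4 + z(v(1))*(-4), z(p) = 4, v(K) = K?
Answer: -62033/428 ≈ -144.94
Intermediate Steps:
Y = 9 (Y = (-3)**2 = 9)
m(s) = -12 (m(s) = 4 + 4*(-4) = 4 - 16 = -12)
u = -401/428 (u = -20/107 + 9/(-12) = -20*1/107 + 9*(-1/12) = -20/107 - 3/4 = -401/428 ≈ -0.93692)
u - 144 = -401/428 - 144 = -62033/428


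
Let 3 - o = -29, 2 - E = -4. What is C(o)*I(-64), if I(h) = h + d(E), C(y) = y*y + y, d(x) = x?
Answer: -61248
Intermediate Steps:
E = 6 (E = 2 - 1*(-4) = 2 + 4 = 6)
o = 32 (o = 3 - 1*(-29) = 3 + 29 = 32)
C(y) = y + y**2 (C(y) = y**2 + y = y + y**2)
I(h) = 6 + h (I(h) = h + 6 = 6 + h)
C(o)*I(-64) = (32*(1 + 32))*(6 - 64) = (32*33)*(-58) = 1056*(-58) = -61248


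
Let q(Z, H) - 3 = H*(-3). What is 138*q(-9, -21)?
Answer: 9108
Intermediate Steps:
q(Z, H) = 3 - 3*H (q(Z, H) = 3 + H*(-3) = 3 - 3*H)
138*q(-9, -21) = 138*(3 - 3*(-21)) = 138*(3 + 63) = 138*66 = 9108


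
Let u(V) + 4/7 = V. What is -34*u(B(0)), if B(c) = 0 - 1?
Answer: 374/7 ≈ 53.429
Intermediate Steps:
B(c) = -1
u(V) = -4/7 + V
-34*u(B(0)) = -34*(-4/7 - 1) = -34*(-11/7) = 374/7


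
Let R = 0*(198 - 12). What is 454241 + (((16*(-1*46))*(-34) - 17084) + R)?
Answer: 462181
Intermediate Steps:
R = 0 (R = 0*186 = 0)
454241 + (((16*(-1*46))*(-34) - 17084) + R) = 454241 + (((16*(-1*46))*(-34) - 17084) + 0) = 454241 + (((16*(-46))*(-34) - 17084) + 0) = 454241 + ((-736*(-34) - 17084) + 0) = 454241 + ((25024 - 17084) + 0) = 454241 + (7940 + 0) = 454241 + 7940 = 462181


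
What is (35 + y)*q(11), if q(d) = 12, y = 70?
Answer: 1260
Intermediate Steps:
(35 + y)*q(11) = (35 + 70)*12 = 105*12 = 1260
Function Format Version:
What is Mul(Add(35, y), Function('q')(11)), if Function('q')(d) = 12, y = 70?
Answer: 1260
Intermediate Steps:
Mul(Add(35, y), Function('q')(11)) = Mul(Add(35, 70), 12) = Mul(105, 12) = 1260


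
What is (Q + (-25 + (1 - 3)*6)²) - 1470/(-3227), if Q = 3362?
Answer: 2181201/461 ≈ 4731.5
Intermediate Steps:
(Q + (-25 + (1 - 3)*6)²) - 1470/(-3227) = (3362 + (-25 + (1 - 3)*6)²) - 1470/(-3227) = (3362 + (-25 - 2*6)²) - 1470*(-1/3227) = (3362 + (-25 - 12)²) + 210/461 = (3362 + (-37)²) + 210/461 = (3362 + 1369) + 210/461 = 4731 + 210/461 = 2181201/461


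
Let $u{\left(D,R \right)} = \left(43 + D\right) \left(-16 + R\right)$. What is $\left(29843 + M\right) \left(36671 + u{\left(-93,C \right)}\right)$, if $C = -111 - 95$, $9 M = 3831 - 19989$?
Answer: $\frac{4019595253}{3} \approx 1.3399 \cdot 10^{9}$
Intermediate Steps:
$M = - \frac{5386}{3}$ ($M = \frac{3831 - 19989}{9} = \frac{1}{9} \left(-16158\right) = - \frac{5386}{3} \approx -1795.3$)
$C = -206$
$u{\left(D,R \right)} = \left(-16 + R\right) \left(43 + D\right)$
$\left(29843 + M\right) \left(36671 + u{\left(-93,C \right)}\right) = \left(29843 - \frac{5386}{3}\right) \left(36671 - -11100\right) = \frac{84143 \left(36671 + \left(-688 + 1488 - 8858 + 19158\right)\right)}{3} = \frac{84143 \left(36671 + 11100\right)}{3} = \frac{84143}{3} \cdot 47771 = \frac{4019595253}{3}$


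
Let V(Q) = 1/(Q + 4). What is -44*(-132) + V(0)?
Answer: 23233/4 ≈ 5808.3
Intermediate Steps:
V(Q) = 1/(4 + Q)
-44*(-132) + V(0) = -44*(-132) + 1/(4 + 0) = 5808 + 1/4 = 5808 + ¼ = 23233/4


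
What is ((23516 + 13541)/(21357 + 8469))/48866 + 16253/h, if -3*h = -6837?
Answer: 446952137167/62671524588 ≈ 7.1317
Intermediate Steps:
h = 2279 (h = -⅓*(-6837) = 2279)
((23516 + 13541)/(21357 + 8469))/48866 + 16253/h = ((23516 + 13541)/(21357 + 8469))/48866 + 16253/2279 = (37057/29826)*(1/48866) + 16253*(1/2279) = (37057*(1/29826))*(1/48866) + 16253/2279 = (37057/29826)*(1/48866) + 16253/2279 = 37057/1457477316 + 16253/2279 = 446952137167/62671524588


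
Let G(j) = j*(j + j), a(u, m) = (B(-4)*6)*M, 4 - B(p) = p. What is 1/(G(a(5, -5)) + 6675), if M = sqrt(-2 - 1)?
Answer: -1/7149 ≈ -0.00013988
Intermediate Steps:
B(p) = 4 - p
M = I*sqrt(3) (M = sqrt(-3) = I*sqrt(3) ≈ 1.732*I)
a(u, m) = 48*I*sqrt(3) (a(u, m) = ((4 - 1*(-4))*6)*(I*sqrt(3)) = ((4 + 4)*6)*(I*sqrt(3)) = (8*6)*(I*sqrt(3)) = 48*(I*sqrt(3)) = 48*I*sqrt(3))
G(j) = 2*j**2 (G(j) = j*(2*j) = 2*j**2)
1/(G(a(5, -5)) + 6675) = 1/(2*(48*I*sqrt(3))**2 + 6675) = 1/(2*(-6912) + 6675) = 1/(-13824 + 6675) = 1/(-7149) = -1/7149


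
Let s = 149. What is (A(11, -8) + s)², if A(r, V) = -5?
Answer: 20736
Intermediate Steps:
(A(11, -8) + s)² = (-5 + 149)² = 144² = 20736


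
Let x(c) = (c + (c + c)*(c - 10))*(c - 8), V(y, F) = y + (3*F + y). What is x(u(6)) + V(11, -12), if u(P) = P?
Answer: 70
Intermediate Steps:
V(y, F) = 2*y + 3*F (V(y, F) = y + (y + 3*F) = 2*y + 3*F)
x(c) = (-8 + c)*(c + 2*c*(-10 + c)) (x(c) = (c + (2*c)*(-10 + c))*(-8 + c) = (c + 2*c*(-10 + c))*(-8 + c) = (-8 + c)*(c + 2*c*(-10 + c)))
x(u(6)) + V(11, -12) = 6*(152 - 35*6 + 2*6²) + (2*11 + 3*(-12)) = 6*(152 - 210 + 2*36) + (22 - 36) = 6*(152 - 210 + 72) - 14 = 6*14 - 14 = 84 - 14 = 70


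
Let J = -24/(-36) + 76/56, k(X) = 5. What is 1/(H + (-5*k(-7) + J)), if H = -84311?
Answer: -42/3542027 ≈ -1.1858e-5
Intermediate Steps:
J = 85/42 (J = -24*(-1/36) + 76*(1/56) = ⅔ + 19/14 = 85/42 ≈ 2.0238)
1/(H + (-5*k(-7) + J)) = 1/(-84311 + (-5*5 + 85/42)) = 1/(-84311 + (-25 + 85/42)) = 1/(-84311 - 965/42) = 1/(-3542027/42) = -42/3542027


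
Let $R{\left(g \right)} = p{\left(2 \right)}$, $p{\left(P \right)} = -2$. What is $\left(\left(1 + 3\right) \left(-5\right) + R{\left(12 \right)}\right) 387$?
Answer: $-8514$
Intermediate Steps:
$R{\left(g \right)} = -2$
$\left(\left(1 + 3\right) \left(-5\right) + R{\left(12 \right)}\right) 387 = \left(\left(1 + 3\right) \left(-5\right) - 2\right) 387 = \left(4 \left(-5\right) - 2\right) 387 = \left(-20 - 2\right) 387 = \left(-22\right) 387 = -8514$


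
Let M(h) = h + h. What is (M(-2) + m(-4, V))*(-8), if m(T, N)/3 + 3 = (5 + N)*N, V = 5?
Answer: -1096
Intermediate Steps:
M(h) = 2*h
m(T, N) = -9 + 3*N*(5 + N) (m(T, N) = -9 + 3*((5 + N)*N) = -9 + 3*(N*(5 + N)) = -9 + 3*N*(5 + N))
(M(-2) + m(-4, V))*(-8) = (2*(-2) + (-9 + 3*5**2 + 15*5))*(-8) = (-4 + (-9 + 3*25 + 75))*(-8) = (-4 + (-9 + 75 + 75))*(-8) = (-4 + 141)*(-8) = 137*(-8) = -1096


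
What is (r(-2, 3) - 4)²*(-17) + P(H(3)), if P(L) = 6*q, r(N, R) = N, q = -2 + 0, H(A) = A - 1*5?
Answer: -624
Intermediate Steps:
H(A) = -5 + A (H(A) = A - 5 = -5 + A)
q = -2
P(L) = -12 (P(L) = 6*(-2) = -12)
(r(-2, 3) - 4)²*(-17) + P(H(3)) = (-2 - 4)²*(-17) - 12 = (-6)²*(-17) - 12 = 36*(-17) - 12 = -612 - 12 = -624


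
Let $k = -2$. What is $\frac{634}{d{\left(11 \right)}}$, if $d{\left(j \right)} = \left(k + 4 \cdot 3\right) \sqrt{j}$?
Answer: $\frac{317 \sqrt{11}}{55} \approx 19.116$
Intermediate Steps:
$d{\left(j \right)} = 10 \sqrt{j}$ ($d{\left(j \right)} = \left(-2 + 4 \cdot 3\right) \sqrt{j} = \left(-2 + 12\right) \sqrt{j} = 10 \sqrt{j}$)
$\frac{634}{d{\left(11 \right)}} = \frac{634}{10 \sqrt{11}} = 634 \frac{\sqrt{11}}{110} = \frac{317 \sqrt{11}}{55}$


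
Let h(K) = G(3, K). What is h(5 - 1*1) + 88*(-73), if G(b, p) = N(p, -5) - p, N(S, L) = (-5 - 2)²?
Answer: -6379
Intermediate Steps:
N(S, L) = 49 (N(S, L) = (-7)² = 49)
G(b, p) = 49 - p
h(K) = 49 - K
h(5 - 1*1) + 88*(-73) = (49 - (5 - 1*1)) + 88*(-73) = (49 - (5 - 1)) - 6424 = (49 - 1*4) - 6424 = (49 - 4) - 6424 = 45 - 6424 = -6379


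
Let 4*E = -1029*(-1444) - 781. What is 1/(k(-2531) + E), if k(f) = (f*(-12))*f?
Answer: -4/306001033 ≈ -1.3072e-8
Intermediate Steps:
k(f) = -12*f**2 (k(f) = (-12*f)*f = -12*f**2)
E = 1485095/4 (E = (-1029*(-1444) - 781)/4 = (1485876 - 781)/4 = (1/4)*1485095 = 1485095/4 ≈ 3.7127e+5)
1/(k(-2531) + E) = 1/(-12*(-2531)**2 + 1485095/4) = 1/(-12*6405961 + 1485095/4) = 1/(-76871532 + 1485095/4) = 1/(-306001033/4) = -4/306001033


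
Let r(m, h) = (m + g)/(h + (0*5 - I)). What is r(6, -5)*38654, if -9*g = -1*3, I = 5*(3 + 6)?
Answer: -367213/75 ≈ -4896.2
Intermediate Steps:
I = 45 (I = 5*9 = 45)
g = ⅓ (g = -(-1)*3/9 = -⅑*(-3) = ⅓ ≈ 0.33333)
r(m, h) = (⅓ + m)/(-45 + h) (r(m, h) = (m + ⅓)/(h + (0*5 - 1*45)) = (⅓ + m)/(h + (0 - 45)) = (⅓ + m)/(h - 45) = (⅓ + m)/(-45 + h))
r(6, -5)*38654 = ((⅓ + 6)/(-45 - 5))*38654 = ((19/3)/(-50))*38654 = -1/50*19/3*38654 = -19/150*38654 = -367213/75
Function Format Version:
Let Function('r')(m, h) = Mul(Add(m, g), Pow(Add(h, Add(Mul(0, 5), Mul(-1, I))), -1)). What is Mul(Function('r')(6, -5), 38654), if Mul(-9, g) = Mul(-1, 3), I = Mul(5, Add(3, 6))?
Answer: Rational(-367213, 75) ≈ -4896.2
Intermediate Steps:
I = 45 (I = Mul(5, 9) = 45)
g = Rational(1, 3) (g = Mul(Rational(-1, 9), Mul(-1, 3)) = Mul(Rational(-1, 9), -3) = Rational(1, 3) ≈ 0.33333)
Function('r')(m, h) = Mul(Pow(Add(-45, h), -1), Add(Rational(1, 3), m)) (Function('r')(m, h) = Mul(Add(m, Rational(1, 3)), Pow(Add(h, Add(Mul(0, 5), Mul(-1, 45))), -1)) = Mul(Add(Rational(1, 3), m), Pow(Add(h, Add(0, -45)), -1)) = Mul(Add(Rational(1, 3), m), Pow(Add(h, -45), -1)) = Mul(Add(Rational(1, 3), m), Pow(Add(-45, h), -1)) = Mul(Pow(Add(-45, h), -1), Add(Rational(1, 3), m)))
Mul(Function('r')(6, -5), 38654) = Mul(Mul(Pow(Add(-45, -5), -1), Add(Rational(1, 3), 6)), 38654) = Mul(Mul(Pow(-50, -1), Rational(19, 3)), 38654) = Mul(Mul(Rational(-1, 50), Rational(19, 3)), 38654) = Mul(Rational(-19, 150), 38654) = Rational(-367213, 75)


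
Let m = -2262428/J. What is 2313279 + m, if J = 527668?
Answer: 305160260236/131917 ≈ 2.3133e+6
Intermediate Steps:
m = -565607/131917 (m = -2262428/527668 = -2262428*1/527668 = -565607/131917 ≈ -4.2876)
2313279 + m = 2313279 - 565607/131917 = 305160260236/131917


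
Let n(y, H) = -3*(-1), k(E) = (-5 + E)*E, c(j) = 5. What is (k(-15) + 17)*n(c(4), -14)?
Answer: 951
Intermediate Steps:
k(E) = E*(-5 + E)
n(y, H) = 3
(k(-15) + 17)*n(c(4), -14) = (-15*(-5 - 15) + 17)*3 = (-15*(-20) + 17)*3 = (300 + 17)*3 = 317*3 = 951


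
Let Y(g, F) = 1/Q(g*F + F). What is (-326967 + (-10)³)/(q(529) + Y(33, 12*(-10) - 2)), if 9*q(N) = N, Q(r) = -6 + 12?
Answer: -5903406/1061 ≈ -5564.0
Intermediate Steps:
Q(r) = 6
q(N) = N/9
Y(g, F) = ⅙ (Y(g, F) = 1/6 = ⅙)
(-326967 + (-10)³)/(q(529) + Y(33, 12*(-10) - 2)) = (-326967 + (-10)³)/((⅑)*529 + ⅙) = (-326967 - 1000)/(529/9 + ⅙) = -327967/1061/18 = -327967*18/1061 = -5903406/1061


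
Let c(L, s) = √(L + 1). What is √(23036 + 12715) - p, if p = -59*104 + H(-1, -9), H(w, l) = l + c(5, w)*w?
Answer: 6145 + √6 + √35751 ≈ 6336.5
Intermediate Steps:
c(L, s) = √(1 + L)
H(w, l) = l + w*√6 (H(w, l) = l + √(1 + 5)*w = l + √6*w = l + w*√6)
p = -6145 - √6 (p = -59*104 + (-9 - √6) = -6136 + (-9 - √6) = -6145 - √6 ≈ -6147.5)
√(23036 + 12715) - p = √(23036 + 12715) - (-6145 - √6) = √35751 + (6145 + √6) = 6145 + √6 + √35751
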